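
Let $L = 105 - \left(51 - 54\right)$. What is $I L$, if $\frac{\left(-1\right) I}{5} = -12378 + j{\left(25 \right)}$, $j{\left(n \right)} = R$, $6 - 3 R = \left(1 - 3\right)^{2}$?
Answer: $6683760$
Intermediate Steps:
$R = \frac{2}{3}$ ($R = 2 - \frac{\left(1 - 3\right)^{2}}{3} = 2 - \frac{\left(-2\right)^{2}}{3} = 2 - \frac{4}{3} = \frac{2}{3} \approx 0.66667$)
$j{\left(n \right)} = \frac{2}{3}$
$I = \frac{185660}{3}$ ($I = - 5 \left(-12378 + \frac{2}{3}\right) = \left(-5\right) \left(- \frac{37132}{3}\right) = \frac{185660}{3} \approx 61887.0$)
$L = 108$ ($L = 105 - -3 = 105 + 3 = 108$)
$I L = \frac{185660}{3} \cdot 108 = 6683760$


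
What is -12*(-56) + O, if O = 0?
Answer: 672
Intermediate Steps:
-12*(-56) + O = -12*(-56) + 0 = 672 + 0 = 672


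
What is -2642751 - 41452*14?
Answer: -3223079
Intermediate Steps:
-2642751 - 41452*14 = -2642751 - 1*580328 = -2642751 - 580328 = -3223079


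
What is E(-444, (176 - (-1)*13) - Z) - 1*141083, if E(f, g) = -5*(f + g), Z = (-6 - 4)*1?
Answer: -139858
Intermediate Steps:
Z = -10 (Z = -10*1 = -10)
E(f, g) = -5*f - 5*g
E(-444, (176 - (-1)*13) - Z) - 1*141083 = (-5*(-444) - 5*((176 - (-1)*13) - 1*(-10))) - 1*141083 = (2220 - 5*((176 - 1*(-13)) + 10)) - 141083 = (2220 - 5*((176 + 13) + 10)) - 141083 = (2220 - 5*(189 + 10)) - 141083 = (2220 - 5*199) - 141083 = (2220 - 995) - 141083 = 1225 - 141083 = -139858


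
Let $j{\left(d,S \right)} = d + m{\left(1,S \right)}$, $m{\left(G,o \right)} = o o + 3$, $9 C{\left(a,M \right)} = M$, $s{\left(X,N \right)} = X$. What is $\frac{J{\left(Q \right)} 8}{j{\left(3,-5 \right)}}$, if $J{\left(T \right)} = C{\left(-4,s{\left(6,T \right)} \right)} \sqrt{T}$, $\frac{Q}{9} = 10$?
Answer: $\frac{16 \sqrt{10}}{31} \approx 1.6321$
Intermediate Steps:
$Q = 90$ ($Q = 9 \cdot 10 = 90$)
$C{\left(a,M \right)} = \frac{M}{9}$
$m{\left(G,o \right)} = 3 + o^{2}$ ($m{\left(G,o \right)} = o^{2} + 3 = 3 + o^{2}$)
$J{\left(T \right)} = \frac{2 \sqrt{T}}{3}$ ($J{\left(T \right)} = \frac{1}{9} \cdot 6 \sqrt{T} = \frac{2 \sqrt{T}}{3}$)
$j{\left(d,S \right)} = 3 + d + S^{2}$ ($j{\left(d,S \right)} = d + \left(3 + S^{2}\right) = 3 + d + S^{2}$)
$\frac{J{\left(Q \right)} 8}{j{\left(3,-5 \right)}} = \frac{\frac{2 \sqrt{90}}{3} \cdot 8}{3 + 3 + \left(-5\right)^{2}} = \frac{\frac{2 \cdot 3 \sqrt{10}}{3} \cdot 8}{3 + 3 + 25} = \frac{2 \sqrt{10} \cdot 8}{31} = 16 \sqrt{10} \cdot \frac{1}{31} = \frac{16 \sqrt{10}}{31}$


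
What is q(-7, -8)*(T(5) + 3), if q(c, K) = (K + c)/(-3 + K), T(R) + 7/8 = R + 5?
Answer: 1455/88 ≈ 16.534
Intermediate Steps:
T(R) = 33/8 + R (T(R) = -7/8 + (R + 5) = -7/8 + (5 + R) = 33/8 + R)
q(c, K) = (K + c)/(-3 + K)
q(-7, -8)*(T(5) + 3) = ((-8 - 7)/(-3 - 8))*((33/8 + 5) + 3) = (-15/(-11))*(73/8 + 3) = -1/11*(-15)*(97/8) = (15/11)*(97/8) = 1455/88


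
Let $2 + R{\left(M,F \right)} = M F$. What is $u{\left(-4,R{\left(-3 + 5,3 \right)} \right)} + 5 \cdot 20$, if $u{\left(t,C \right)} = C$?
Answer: $104$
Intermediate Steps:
$R{\left(M,F \right)} = -2 + F M$ ($R{\left(M,F \right)} = -2 + M F = -2 + F M$)
$u{\left(-4,R{\left(-3 + 5,3 \right)} \right)} + 5 \cdot 20 = \left(-2 + 3 \left(-3 + 5\right)\right) + 5 \cdot 20 = \left(-2 + 3 \cdot 2\right) + 100 = \left(-2 + 6\right) + 100 = 4 + 100 = 104$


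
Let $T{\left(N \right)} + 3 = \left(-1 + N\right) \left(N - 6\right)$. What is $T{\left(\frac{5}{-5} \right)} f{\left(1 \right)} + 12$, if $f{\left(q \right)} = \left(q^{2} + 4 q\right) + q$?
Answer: $78$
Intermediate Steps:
$T{\left(N \right)} = -3 + \left(-1 + N\right) \left(-6 + N\right)$ ($T{\left(N \right)} = -3 + \left(-1 + N\right) \left(N - 6\right) = -3 + \left(-1 + N\right) \left(-6 + N\right)$)
$f{\left(q \right)} = q^{2} + 5 q$
$T{\left(\frac{5}{-5} \right)} f{\left(1 \right)} + 12 = \left(3 + \left(\frac{5}{-5}\right)^{2} - 7 \frac{5}{-5}\right) 1 \left(5 + 1\right) + 12 = \left(3 + \left(5 \left(- \frac{1}{5}\right)\right)^{2} - 7 \cdot 5 \left(- \frac{1}{5}\right)\right) 1 \cdot 6 + 12 = \left(3 + \left(-1\right)^{2} - -7\right) 6 + 12 = \left(3 + 1 + 7\right) 6 + 12 = 11 \cdot 6 + 12 = 66 + 12 = 78$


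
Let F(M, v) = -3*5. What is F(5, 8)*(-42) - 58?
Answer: 572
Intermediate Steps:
F(M, v) = -15
F(5, 8)*(-42) - 58 = -15*(-42) - 58 = 630 - 58 = 572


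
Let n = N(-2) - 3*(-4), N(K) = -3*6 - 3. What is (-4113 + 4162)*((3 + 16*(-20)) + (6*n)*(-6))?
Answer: 343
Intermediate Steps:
N(K) = -21 (N(K) = -18 - 3 = -21)
n = -9 (n = -21 - 3*(-4) = -21 + 12 = -9)
(-4113 + 4162)*((3 + 16*(-20)) + (6*n)*(-6)) = (-4113 + 4162)*((3 + 16*(-20)) + (6*(-9))*(-6)) = 49*((3 - 320) - 54*(-6)) = 49*(-317 + 324) = 49*7 = 343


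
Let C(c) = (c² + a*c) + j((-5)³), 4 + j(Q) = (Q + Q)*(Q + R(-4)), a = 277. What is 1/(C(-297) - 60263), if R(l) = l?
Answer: -1/22077 ≈ -4.5296e-5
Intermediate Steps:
j(Q) = -4 + 2*Q*(-4 + Q) (j(Q) = -4 + (Q + Q)*(Q - 4) = -4 + (2*Q)*(-4 + Q) = -4 + 2*Q*(-4 + Q))
C(c) = 32246 + c² + 277*c (C(c) = (c² + 277*c) + (-4 - 8*(-5)³ + 2*((-5)³)²) = (c² + 277*c) + (-4 - 8*(-125) + 2*(-125)²) = (c² + 277*c) + (-4 + 1000 + 2*15625) = (c² + 277*c) + (-4 + 1000 + 31250) = (c² + 277*c) + 32246 = 32246 + c² + 277*c)
1/(C(-297) - 60263) = 1/((32246 + (-297)² + 277*(-297)) - 60263) = 1/((32246 + 88209 - 82269) - 60263) = 1/(38186 - 60263) = 1/(-22077) = -1/22077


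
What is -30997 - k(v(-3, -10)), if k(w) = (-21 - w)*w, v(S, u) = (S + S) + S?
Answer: -31105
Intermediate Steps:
v(S, u) = 3*S (v(S, u) = 2*S + S = 3*S)
k(w) = w*(-21 - w)
-30997 - k(v(-3, -10)) = -30997 - (-1)*3*(-3)*(21 + 3*(-3)) = -30997 - (-1)*(-9)*(21 - 9) = -30997 - (-1)*(-9)*12 = -30997 - 1*108 = -30997 - 108 = -31105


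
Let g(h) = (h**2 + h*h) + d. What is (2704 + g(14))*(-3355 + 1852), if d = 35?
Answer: -4705893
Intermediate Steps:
g(h) = 35 + 2*h**2 (g(h) = (h**2 + h*h) + 35 = (h**2 + h**2) + 35 = 2*h**2 + 35 = 35 + 2*h**2)
(2704 + g(14))*(-3355 + 1852) = (2704 + (35 + 2*14**2))*(-3355 + 1852) = (2704 + (35 + 2*196))*(-1503) = (2704 + (35 + 392))*(-1503) = (2704 + 427)*(-1503) = 3131*(-1503) = -4705893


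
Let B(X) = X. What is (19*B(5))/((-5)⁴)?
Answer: 19/125 ≈ 0.15200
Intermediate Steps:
(19*B(5))/((-5)⁴) = (19*5)/((-5)⁴) = 95/625 = 95*(1/625) = 19/125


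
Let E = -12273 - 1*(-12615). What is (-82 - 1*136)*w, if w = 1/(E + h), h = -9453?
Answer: 218/9111 ≈ 0.023927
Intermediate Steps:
E = 342 (E = -12273 + 12615 = 342)
w = -1/9111 (w = 1/(342 - 9453) = 1/(-9111) = -1/9111 ≈ -0.00010976)
(-82 - 1*136)*w = (-82 - 1*136)*(-1/9111) = (-82 - 136)*(-1/9111) = -218*(-1/9111) = 218/9111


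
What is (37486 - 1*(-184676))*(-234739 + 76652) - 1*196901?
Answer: -35121120995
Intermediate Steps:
(37486 - 1*(-184676))*(-234739 + 76652) - 1*196901 = (37486 + 184676)*(-158087) - 196901 = 222162*(-158087) - 196901 = -35120924094 - 196901 = -35121120995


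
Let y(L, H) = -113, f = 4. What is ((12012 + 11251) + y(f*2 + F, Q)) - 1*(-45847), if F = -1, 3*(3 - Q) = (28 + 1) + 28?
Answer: 68997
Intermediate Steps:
Q = -16 (Q = 3 - ((28 + 1) + 28)/3 = 3 - (29 + 28)/3 = 3 - ⅓*57 = 3 - 19 = -16)
((12012 + 11251) + y(f*2 + F, Q)) - 1*(-45847) = ((12012 + 11251) - 113) - 1*(-45847) = (23263 - 113) + 45847 = 23150 + 45847 = 68997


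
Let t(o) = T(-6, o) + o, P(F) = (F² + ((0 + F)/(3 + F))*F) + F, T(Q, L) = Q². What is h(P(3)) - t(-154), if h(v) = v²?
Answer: 1201/4 ≈ 300.25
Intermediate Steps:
P(F) = F + F² + F²/(3 + F) (P(F) = (F² + (F/(3 + F))*F) + F = (F² + F²/(3 + F)) + F = F + F² + F²/(3 + F))
t(o) = 36 + o (t(o) = (-6)² + o = 36 + o)
h(P(3)) - t(-154) = (3*(3 + 3² + 5*3)/(3 + 3))² - (36 - 154) = (3*(3 + 9 + 15)/6)² - 1*(-118) = (3*(⅙)*27)² + 118 = (27/2)² + 118 = 729/4 + 118 = 1201/4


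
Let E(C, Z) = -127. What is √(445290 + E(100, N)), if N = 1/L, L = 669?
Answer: √445163 ≈ 667.21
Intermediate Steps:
N = 1/669 ≈ 0.0014948
√(445290 + E(100, N)) = √(445290 - 127) = √445163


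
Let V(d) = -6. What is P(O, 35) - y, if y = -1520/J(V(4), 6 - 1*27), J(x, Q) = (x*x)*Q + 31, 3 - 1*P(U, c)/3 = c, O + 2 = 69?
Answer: -14224/145 ≈ -98.097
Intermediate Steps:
O = 67 (O = -2 + 69 = 67)
P(U, c) = 9 - 3*c
J(x, Q) = 31 + Q*x**2 (J(x, Q) = x**2*Q + 31 = Q*x**2 + 31 = 31 + Q*x**2)
y = 304/145 (y = -1520/(31 + (6 - 1*27)*(-6)**2) = -1520/(31 + (6 - 27)*36) = -1520/(31 - 21*36) = -1520/(31 - 756) = -1520/(-725) = -1520*(-1/725) = 304/145 ≈ 2.0965)
P(O, 35) - y = (9 - 3*35) - 1*304/145 = (9 - 105) - 304/145 = -96 - 304/145 = -14224/145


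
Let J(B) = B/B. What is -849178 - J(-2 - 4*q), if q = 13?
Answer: -849179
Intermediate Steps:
J(B) = 1
-849178 - J(-2 - 4*q) = -849178 - 1*1 = -849178 - 1 = -849179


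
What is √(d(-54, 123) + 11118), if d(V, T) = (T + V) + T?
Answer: √11310 ≈ 106.35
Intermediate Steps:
d(V, T) = V + 2*T
√(d(-54, 123) + 11118) = √((-54 + 2*123) + 11118) = √((-54 + 246) + 11118) = √(192 + 11118) = √11310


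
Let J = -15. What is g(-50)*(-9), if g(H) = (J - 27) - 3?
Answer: 405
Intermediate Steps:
g(H) = -45 (g(H) = (-15 - 27) - 3 = -42 - 3 = -45)
g(-50)*(-9) = -45*(-9) = 405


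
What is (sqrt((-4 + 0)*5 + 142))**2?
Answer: 122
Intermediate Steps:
(sqrt((-4 + 0)*5 + 142))**2 = (sqrt(-4*5 + 142))**2 = (sqrt(-20 + 142))**2 = (sqrt(122))**2 = 122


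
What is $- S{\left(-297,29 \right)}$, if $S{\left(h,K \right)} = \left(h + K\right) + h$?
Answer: $565$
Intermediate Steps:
$S{\left(h,K \right)} = K + 2 h$ ($S{\left(h,K \right)} = \left(K + h\right) + h = K + 2 h$)
$- S{\left(-297,29 \right)} = - (29 + 2 \left(-297\right)) = - (29 - 594) = \left(-1\right) \left(-565\right) = 565$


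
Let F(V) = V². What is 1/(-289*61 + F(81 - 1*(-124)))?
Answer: 1/24396 ≈ 4.0990e-5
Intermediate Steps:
1/(-289*61 + F(81 - 1*(-124))) = 1/(-289*61 + (81 - 1*(-124))²) = 1/(-17629 + (81 + 124)²) = 1/(-17629 + 205²) = 1/(-17629 + 42025) = 1/24396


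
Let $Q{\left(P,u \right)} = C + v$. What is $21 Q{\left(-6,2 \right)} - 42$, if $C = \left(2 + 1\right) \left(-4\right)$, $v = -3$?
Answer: $-357$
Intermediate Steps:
$C = -12$ ($C = 3 \left(-4\right) = -12$)
$Q{\left(P,u \right)} = -15$ ($Q{\left(P,u \right)} = -12 - 3 = -15$)
$21 Q{\left(-6,2 \right)} - 42 = 21 \left(-15\right) - 42 = -315 - 42 = -357$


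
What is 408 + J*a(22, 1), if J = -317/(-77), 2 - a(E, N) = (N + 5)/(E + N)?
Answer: 735248/1771 ≈ 415.16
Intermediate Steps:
a(E, N) = 2 - (5 + N)/(E + N) (a(E, N) = 2 - (N + 5)/(E + N) = 2 - (5 + N)/(E + N))
J = 317/77 (J = -317*(-1/77) = 317/77 ≈ 4.1169)
408 + J*a(22, 1) = 408 + 317*((-5 + 1 + 2*22)/(22 + 1))/77 = 408 + 317*((-5 + 1 + 44)/23)/77 = 408 + 317*((1/23)*40)/77 = 408 + (317/77)*(40/23) = 408 + 12680/1771 = 735248/1771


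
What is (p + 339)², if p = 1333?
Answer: 2795584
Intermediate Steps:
(p + 339)² = (1333 + 339)² = 1672² = 2795584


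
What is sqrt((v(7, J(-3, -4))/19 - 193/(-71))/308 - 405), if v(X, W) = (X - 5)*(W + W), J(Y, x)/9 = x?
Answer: I*sqrt(17479833304241)/207746 ≈ 20.125*I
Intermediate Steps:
J(Y, x) = 9*x
v(X, W) = 2*W*(-5 + X) (v(X, W) = (-5 + X)*(2*W) = 2*W*(-5 + X))
sqrt((v(7, J(-3, -4))/19 - 193/(-71))/308 - 405) = sqrt(((2*(9*(-4))*(-5 + 7))/19 - 193/(-71))/308 - 405) = sqrt(((2*(-36)*2)*(1/19) - 193*(-1/71))*(1/308) - 405) = sqrt((-144*1/19 + 193/71)*(1/308) - 405) = sqrt((-144/19 + 193/71)*(1/308) - 405) = sqrt(-6557/1349*1/308 - 405) = sqrt(-6557/415492 - 405) = sqrt(-168280817/415492) = I*sqrt(17479833304241)/207746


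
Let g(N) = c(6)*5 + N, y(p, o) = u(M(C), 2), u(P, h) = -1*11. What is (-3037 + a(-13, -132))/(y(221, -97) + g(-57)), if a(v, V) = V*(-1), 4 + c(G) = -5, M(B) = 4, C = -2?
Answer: 2905/113 ≈ 25.708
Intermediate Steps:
c(G) = -9 (c(G) = -4 - 5 = -9)
u(P, h) = -11
a(v, V) = -V
y(p, o) = -11
g(N) = -45 + N (g(N) = -9*5 + N = -45 + N)
(-3037 + a(-13, -132))/(y(221, -97) + g(-57)) = (-3037 - 1*(-132))/(-11 + (-45 - 57)) = (-3037 + 132)/(-11 - 102) = -2905/(-113) = -2905*(-1/113) = 2905/113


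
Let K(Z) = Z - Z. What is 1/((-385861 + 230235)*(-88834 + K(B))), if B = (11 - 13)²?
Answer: 1/13824880084 ≈ 7.2333e-11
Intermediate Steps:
B = 4 (B = (-2)² = 4)
K(Z) = 0
1/((-385861 + 230235)*(-88834 + K(B))) = 1/((-385861 + 230235)*(-88834 + 0)) = 1/(-155626*(-88834)) = 1/13824880084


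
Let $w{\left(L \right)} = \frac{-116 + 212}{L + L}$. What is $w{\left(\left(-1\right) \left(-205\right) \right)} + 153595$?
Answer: $\frac{31487023}{205} \approx 1.536 \cdot 10^{5}$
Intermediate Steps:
$w{\left(L \right)} = \frac{48}{L}$ ($w{\left(L \right)} = \frac{96}{2 L} = 96 \frac{1}{2 L} = \frac{48}{L}$)
$w{\left(\left(-1\right) \left(-205\right) \right)} + 153595 = \frac{48}{\left(-1\right) \left(-205\right)} + 153595 = \frac{48}{205} + 153595 = \frac{31487023}{205}$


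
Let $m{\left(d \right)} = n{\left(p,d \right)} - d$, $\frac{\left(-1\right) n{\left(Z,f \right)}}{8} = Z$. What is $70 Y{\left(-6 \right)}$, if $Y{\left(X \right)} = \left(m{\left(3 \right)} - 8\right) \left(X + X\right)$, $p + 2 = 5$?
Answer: $29400$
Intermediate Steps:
$p = 3$ ($p = -2 + 5 = 3$)
$n{\left(Z,f \right)} = - 8 Z$
$m{\left(d \right)} = -24 - d$ ($m{\left(d \right)} = \left(-8\right) 3 - d = -24 - d$)
$Y{\left(X \right)} = - 70 X$ ($Y{\left(X \right)} = \left(\left(-24 - 3\right) - 8\right) \left(X + X\right) = \left(\left(-24 - 3\right) - 8\right) 2 X = \left(-27 - 8\right) 2 X = - 35 \cdot 2 X = - 70 X$)
$70 Y{\left(-6 \right)} = 70 \left(\left(-70\right) \left(-6\right)\right) = 70 \cdot 420 = 29400$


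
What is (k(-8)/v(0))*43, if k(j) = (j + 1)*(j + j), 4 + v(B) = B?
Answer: -1204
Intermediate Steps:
v(B) = -4 + B
k(j) = 2*j*(1 + j) (k(j) = (1 + j)*(2*j) = 2*j*(1 + j))
(k(-8)/v(0))*43 = ((2*(-8)*(1 - 8))/(-4 + 0))*43 = ((2*(-8)*(-7))/(-4))*43 = (112*(-1/4))*43 = -28*43 = -1204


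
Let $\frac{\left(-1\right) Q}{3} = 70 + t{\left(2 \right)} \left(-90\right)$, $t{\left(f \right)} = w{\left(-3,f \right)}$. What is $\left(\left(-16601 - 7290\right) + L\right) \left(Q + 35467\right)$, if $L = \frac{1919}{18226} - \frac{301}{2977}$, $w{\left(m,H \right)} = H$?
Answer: $- \frac{3569502843848905}{4173754} \approx -8.5523 \cdot 10^{8}$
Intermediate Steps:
$L = \frac{17449}{4173754}$ ($L = 1919 \cdot \frac{1}{18226} - \frac{301}{2977} = \frac{1919}{18226} - \frac{301}{2977} = \frac{17449}{4173754} \approx 0.0041806$)
$t{\left(f \right)} = f$
$Q = 330$ ($Q = - 3 \left(70 + 2 \left(-90\right)\right) = - 3 \left(70 - 180\right) = \left(-3\right) \left(-110\right) = 330$)
$\left(\left(-16601 - 7290\right) + L\right) \left(Q + 35467\right) = \left(\left(-16601 - 7290\right) + \frac{17449}{4173754}\right) \left(330 + 35467\right) = \left(\left(-16601 - 7290\right) + \frac{17449}{4173754}\right) 35797 = \left(-23891 + \frac{17449}{4173754}\right) 35797 = \left(- \frac{99715139365}{4173754}\right) 35797 = - \frac{3569502843848905}{4173754}$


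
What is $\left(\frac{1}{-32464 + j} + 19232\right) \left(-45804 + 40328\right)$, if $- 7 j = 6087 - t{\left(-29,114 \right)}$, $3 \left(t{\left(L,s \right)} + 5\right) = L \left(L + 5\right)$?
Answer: $- \frac{6137409144081}{58277} \approx -1.0531 \cdot 10^{8}$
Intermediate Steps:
$t{\left(L,s \right)} = -5 + \frac{L \left(5 + L\right)}{3}$ ($t{\left(L,s \right)} = -5 + \frac{L \left(L + 5\right)}{3} = -5 + \frac{L \left(5 + L\right)}{3}$)
$j = - \frac{5860}{7}$ ($j = - \frac{6087 - \left(-5 + \frac{\left(-29\right)^{2}}{3} + \frac{5}{3} \left(-29\right)\right)}{7} = - \frac{6087 - \left(-5 + \frac{1}{3} \cdot 841 - \frac{145}{3}\right)}{7} = - \frac{6087 - \left(-5 + \frac{841}{3} - \frac{145}{3}\right)}{7} = - \frac{6087 - 227}{7} = \left(- \frac{1}{7}\right) 5860 = - \frac{5860}{7} \approx -837.14$)
$\left(\frac{1}{-32464 + j} + 19232\right) \left(-45804 + 40328\right) = \left(\frac{1}{-32464 - \frac{5860}{7}} + 19232\right) \left(-45804 + 40328\right) = \left(\frac{1}{- \frac{233108}{7}} + 19232\right) \left(-5476\right) = \left(- \frac{7}{233108} + 19232\right) \left(-5476\right) = \frac{4483133049}{233108} \left(-5476\right) = - \frac{6137409144081}{58277}$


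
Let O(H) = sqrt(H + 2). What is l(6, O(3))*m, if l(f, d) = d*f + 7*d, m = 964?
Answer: 12532*sqrt(5) ≈ 28022.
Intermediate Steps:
O(H) = sqrt(2 + H)
l(f, d) = 7*d + d*f
l(6, O(3))*m = (sqrt(2 + 3)*(7 + 6))*964 = (sqrt(5)*13)*964 = (13*sqrt(5))*964 = 12532*sqrt(5)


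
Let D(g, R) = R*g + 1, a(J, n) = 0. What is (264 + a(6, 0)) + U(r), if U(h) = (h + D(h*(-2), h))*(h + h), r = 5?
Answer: -176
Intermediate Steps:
D(g, R) = 1 + R*g
U(h) = 2*h*(1 + h - 2*h²) (U(h) = (h + (1 + h*(h*(-2))))*(h + h) = (h + (1 + h*(-2*h)))*(2*h) = (h + (1 - 2*h²))*(2*h) = (1 + h - 2*h²)*(2*h) = 2*h*(1 + h - 2*h²))
(264 + a(6, 0)) + U(r) = (264 + 0) + 2*5*(1 + 5 - 2*5²) = 264 + 2*5*(1 + 5 - 2*25) = 264 + 2*5*(1 + 5 - 50) = 264 + 2*5*(-44) = 264 - 440 = -176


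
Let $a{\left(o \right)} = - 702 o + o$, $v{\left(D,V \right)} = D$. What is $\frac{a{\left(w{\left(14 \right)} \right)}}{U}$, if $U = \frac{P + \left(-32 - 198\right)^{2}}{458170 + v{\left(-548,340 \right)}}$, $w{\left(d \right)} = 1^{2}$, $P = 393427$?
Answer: $- \frac{320793022}{446327} \approx -718.74$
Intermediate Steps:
$w{\left(d \right)} = 1$
$a{\left(o \right)} = - 701 o$
$U = \frac{446327}{457622}$ ($U = \frac{393427 + \left(-32 - 198\right)^{2}}{458170 - 548} = \frac{393427 + \left(-230\right)^{2}}{457622} = \left(393427 + 52900\right) \frac{1}{457622} = 446327 \cdot \frac{1}{457622} = \frac{446327}{457622} \approx 0.97532$)
$\frac{a{\left(w{\left(14 \right)} \right)}}{U} = \frac{\left(-701\right) 1}{\frac{446327}{457622}} = \left(-701\right) \frac{457622}{446327} = - \frac{320793022}{446327}$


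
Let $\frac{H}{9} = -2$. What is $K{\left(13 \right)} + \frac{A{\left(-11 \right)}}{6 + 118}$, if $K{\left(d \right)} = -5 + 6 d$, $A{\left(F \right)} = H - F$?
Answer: $\frac{9045}{124} \approx 72.944$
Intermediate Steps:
$H = -18$ ($H = 9 \left(-2\right) = -18$)
$A{\left(F \right)} = -18 - F$
$K{\left(13 \right)} + \frac{A{\left(-11 \right)}}{6 + 118} = \left(-5 + 6 \cdot 13\right) + \frac{-18 - -11}{6 + 118} = \left(-5 + 78\right) + \frac{-18 + 11}{124} = 73 + \frac{1}{124} \left(-7\right) = 73 - \frac{7}{124} = \frac{9045}{124}$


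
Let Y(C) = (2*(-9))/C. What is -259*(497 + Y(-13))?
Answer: -1678061/13 ≈ -1.2908e+5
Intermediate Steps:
Y(C) = -18/C
-259*(497 + Y(-13)) = -259*(497 - 18/(-13)) = -259*(497 - 18*(-1/13)) = -259*(497 + 18/13) = -259*6479/13 = -1678061/13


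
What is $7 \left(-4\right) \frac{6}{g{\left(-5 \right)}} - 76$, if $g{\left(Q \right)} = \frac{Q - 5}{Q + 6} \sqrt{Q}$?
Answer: $-76 - \frac{84 i \sqrt{5}}{25} \approx -76.0 - 7.5132 i$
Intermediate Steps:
$g{\left(Q \right)} = \frac{\sqrt{Q} \left(-5 + Q\right)}{6 + Q}$ ($g{\left(Q \right)} = \frac{-5 + Q}{6 + Q} \sqrt{Q} = \frac{\sqrt{Q} \left(-5 + Q\right)}{6 + Q}$)
$7 \left(-4\right) \frac{6}{g{\left(-5 \right)}} - 76 = 7 \left(-4\right) \frac{6}{\sqrt{-5} \frac{1}{6 - 5} \left(-5 - 5\right)} - 76 = - 28 \frac{6}{i \sqrt{5} \cdot 1^{-1} \left(-10\right)} - 76 = - 28 \frac{6}{i \sqrt{5} \cdot 1 \left(-10\right)} - 76 = - 28 \frac{6}{\left(-10\right) i \sqrt{5}} - 76 = - 28 \cdot 6 \frac{i \sqrt{5}}{50} - 76 = - 28 \frac{3 i \sqrt{5}}{25} - 76 = - \frac{84 i \sqrt{5}}{25} - 76 = -76 - \frac{84 i \sqrt{5}}{25}$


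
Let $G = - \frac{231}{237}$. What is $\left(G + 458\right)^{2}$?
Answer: $\frac{1303571025}{6241} \approx 2.0887 \cdot 10^{5}$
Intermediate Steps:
$G = - \frac{77}{79}$ ($G = \left(-231\right) \frac{1}{237} = - \frac{77}{79} \approx -0.97468$)
$\left(G + 458\right)^{2} = \left(- \frac{77}{79} + 458\right)^{2} = \left(\frac{36105}{79}\right)^{2} = \frac{1303571025}{6241}$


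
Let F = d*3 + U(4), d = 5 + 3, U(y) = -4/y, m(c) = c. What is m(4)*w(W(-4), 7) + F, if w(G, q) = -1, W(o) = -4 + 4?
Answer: 19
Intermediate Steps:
W(o) = 0
d = 8
F = 23 (F = 8*3 - 4/4 = 24 - 4*¼ = 24 - 1 = 23)
m(4)*w(W(-4), 7) + F = 4*(-1) + 23 = -4 + 23 = 19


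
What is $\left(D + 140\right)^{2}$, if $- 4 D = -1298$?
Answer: $\frac{863041}{4} \approx 2.1576 \cdot 10^{5}$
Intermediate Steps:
$D = \frac{649}{2}$ ($D = \left(- \frac{1}{4}\right) \left(-1298\right) = \frac{649}{2} \approx 324.5$)
$\left(D + 140\right)^{2} = \left(\frac{649}{2} + 140\right)^{2} = \left(\frac{929}{2}\right)^{2} = \frac{863041}{4}$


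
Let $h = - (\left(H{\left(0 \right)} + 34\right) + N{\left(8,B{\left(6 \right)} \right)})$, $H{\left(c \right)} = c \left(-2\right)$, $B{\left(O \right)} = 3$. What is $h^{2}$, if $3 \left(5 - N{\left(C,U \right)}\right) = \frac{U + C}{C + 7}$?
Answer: $\frac{3041536}{2025} \approx 1502.0$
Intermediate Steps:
$H{\left(c \right)} = - 2 c$
$N{\left(C,U \right)} = 5 - \frac{C + U}{3 \left(7 + C\right)}$ ($N{\left(C,U \right)} = 5 - \frac{\left(U + C\right) \frac{1}{C + 7}}{3} = 5 - \frac{\left(C + U\right) \frac{1}{7 + C}}{3} = 5 - \frac{\frac{1}{7 + C} \left(C + U\right)}{3} = 5 - \frac{C + U}{3 \left(7 + C\right)}$)
$h = - \frac{1744}{45}$ ($h = - (\left(\left(-2\right) 0 + 34\right) + \frac{105 - 3 + 14 \cdot 8}{3 \left(7 + 8\right)}) = - (\left(0 + 34\right) + \frac{105 - 3 + 112}{3 \cdot 15}) = - (34 + \frac{1}{3} \cdot \frac{1}{15} \cdot 214) = - (34 + \frac{214}{45}) = \left(-1\right) \frac{1744}{45} = - \frac{1744}{45} \approx -38.756$)
$h^{2} = \left(- \frac{1744}{45}\right)^{2} = \frac{3041536}{2025}$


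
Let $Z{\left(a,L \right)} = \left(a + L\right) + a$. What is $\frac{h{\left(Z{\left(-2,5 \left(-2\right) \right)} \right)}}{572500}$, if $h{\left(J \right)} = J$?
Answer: $- \frac{7}{286250} \approx -2.4454 \cdot 10^{-5}$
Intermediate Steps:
$Z{\left(a,L \right)} = L + 2 a$ ($Z{\left(a,L \right)} = \left(L + a\right) + a = L + 2 a$)
$\frac{h{\left(Z{\left(-2,5 \left(-2\right) \right)} \right)}}{572500} = \frac{5 \left(-2\right) + 2 \left(-2\right)}{572500} = \left(-10 - 4\right) \frac{1}{572500} = \left(-14\right) \frac{1}{572500} = - \frac{7}{286250}$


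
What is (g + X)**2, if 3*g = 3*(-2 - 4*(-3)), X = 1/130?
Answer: 1692601/16900 ≈ 100.15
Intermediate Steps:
X = 1/130 ≈ 0.0076923
g = 10 (g = (3*(-2 - 4*(-3)))/3 = (3*(-2 + 12))/3 = (3*10)/3 = (1/3)*30 = 10)
(g + X)**2 = (10 + 1/130)**2 = (1301/130)**2 = 1692601/16900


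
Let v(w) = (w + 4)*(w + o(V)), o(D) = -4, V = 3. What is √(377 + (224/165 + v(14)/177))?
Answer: √35953409085/9735 ≈ 19.478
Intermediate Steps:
v(w) = (-4 + w)*(4 + w) (v(w) = (w + 4)*(w - 4) = (4 + w)*(-4 + w) = (-4 + w)*(4 + w))
√(377 + (224/165 + v(14)/177)) = √(377 + (224/165 + (-16 + 14²)/177)) = √(377 + (224*(1/165) + (-16 + 196)*(1/177))) = √(377 + (224/165 + 180*(1/177))) = √(377 + (224/165 + 60/59)) = √(377 + 23116/9735) = √(3693211/9735) = √35953409085/9735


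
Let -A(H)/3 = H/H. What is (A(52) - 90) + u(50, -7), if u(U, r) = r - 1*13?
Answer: -113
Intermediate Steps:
A(H) = -3 (A(H) = -3*H/H = -3*1 = -3)
u(U, r) = -13 + r (u(U, r) = r - 13 = -13 + r)
(A(52) - 90) + u(50, -7) = (-3 - 90) + (-13 - 7) = -93 - 20 = -113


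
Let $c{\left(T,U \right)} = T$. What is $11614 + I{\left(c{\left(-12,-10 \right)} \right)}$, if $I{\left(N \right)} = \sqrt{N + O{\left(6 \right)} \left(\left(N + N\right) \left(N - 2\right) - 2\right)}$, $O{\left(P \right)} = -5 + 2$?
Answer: $11614 + 13 i \sqrt{6} \approx 11614.0 + 31.843 i$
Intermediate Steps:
$O{\left(P \right)} = -3$
$I{\left(N \right)} = \sqrt{6 + N - 6 N \left(-2 + N\right)}$ ($I{\left(N \right)} = \sqrt{N - 3 \left(\left(N + N\right) \left(N - 2\right) - 2\right)} = \sqrt{N - 3 \left(2 N \left(-2 + N\right) - 2\right)} = \sqrt{N - 3 \left(-2 + 2 N \left(-2 + N\right)\right)} = \sqrt{N - \left(-6 + 6 N \left(-2 + N\right)\right)} = \sqrt{6 + N - 6 N \left(-2 + N\right)}$)
$11614 + I{\left(c{\left(-12,-10 \right)} \right)} = 11614 + \sqrt{6 - 6 \left(-12\right)^{2} + 13 \left(-12\right)} = 11614 + \sqrt{6 - 864 - 156} = 11614 + \sqrt{-1014} = 11614 + 13 i \sqrt{6}$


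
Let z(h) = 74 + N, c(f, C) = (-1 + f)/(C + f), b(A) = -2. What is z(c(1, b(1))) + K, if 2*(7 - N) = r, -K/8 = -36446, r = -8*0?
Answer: 291649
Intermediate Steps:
r = 0
K = 291568 (K = -8*(-36446) = 291568)
N = 7 (N = 7 - 1/2*0 = 7 + 0 = 7)
c(f, C) = (-1 + f)/(C + f)
z(h) = 81 (z(h) = 74 + 7 = 81)
z(c(1, b(1))) + K = 81 + 291568 = 291649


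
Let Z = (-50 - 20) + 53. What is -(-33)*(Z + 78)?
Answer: 2013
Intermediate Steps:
Z = -17 (Z = -70 + 53 = -17)
-(-33)*(Z + 78) = -(-33)*(-17 + 78) = -(-33)*61 = -1*(-2013) = 2013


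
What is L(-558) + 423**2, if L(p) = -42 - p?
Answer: 179445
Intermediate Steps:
L(-558) + 423**2 = (-42 - 1*(-558)) + 423**2 = (-42 + 558) + 178929 = 516 + 178929 = 179445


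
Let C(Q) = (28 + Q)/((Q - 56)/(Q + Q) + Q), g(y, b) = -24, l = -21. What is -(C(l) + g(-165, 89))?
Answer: 2802/115 ≈ 24.365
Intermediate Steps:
C(Q) = (28 + Q)/(Q + (-56 + Q)/(2*Q)) (C(Q) = (28 + Q)/((-56 + Q)/((2*Q)) + Q) = (28 + Q)/((-56 + Q)*(1/(2*Q)) + Q) = (28 + Q)/((-56 + Q)/(2*Q) + Q) = (28 + Q)/(Q + (-56 + Q)/(2*Q)))
-(C(l) + g(-165, 89)) = -(2*(-21)*(28 - 21)/(-56 - 21 + 2*(-21)²) - 24) = -(2*(-21)*7/(-56 - 21 + 2*441) - 24) = -(2*(-21)*7/(-56 - 21 + 882) - 24) = -(2*(-21)*7/805 - 24) = -(2*(-21)*(1/805)*7 - 24) = -(-42/115 - 24) = -1*(-2802/115) = 2802/115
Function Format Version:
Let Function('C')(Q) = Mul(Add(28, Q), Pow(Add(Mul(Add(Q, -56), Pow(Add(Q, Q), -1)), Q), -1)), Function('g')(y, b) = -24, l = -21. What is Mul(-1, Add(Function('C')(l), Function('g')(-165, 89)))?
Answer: Rational(2802, 115) ≈ 24.365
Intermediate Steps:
Function('C')(Q) = Mul(Pow(Add(Q, Mul(Rational(1, 2), Pow(Q, -1), Add(-56, Q))), -1), Add(28, Q)) (Function('C')(Q) = Mul(Add(28, Q), Pow(Add(Mul(Add(-56, Q), Pow(Mul(2, Q), -1)), Q), -1)) = Mul(Add(28, Q), Pow(Add(Mul(Add(-56, Q), Mul(Rational(1, 2), Pow(Q, -1))), Q), -1)) = Mul(Add(28, Q), Pow(Add(Mul(Rational(1, 2), Pow(Q, -1), Add(-56, Q)), Q), -1)) = Mul(Add(28, Q), Pow(Add(Q, Mul(Rational(1, 2), Pow(Q, -1), Add(-56, Q))), -1)) = Mul(Pow(Add(Q, Mul(Rational(1, 2), Pow(Q, -1), Add(-56, Q))), -1), Add(28, Q)))
Mul(-1, Add(Function('C')(l), Function('g')(-165, 89))) = Mul(-1, Add(Mul(2, -21, Pow(Add(-56, -21, Mul(2, Pow(-21, 2))), -1), Add(28, -21)), -24)) = Mul(-1, Add(Mul(2, -21, Pow(Add(-56, -21, Mul(2, 441)), -1), 7), -24)) = Mul(-1, Add(Mul(2, -21, Pow(Add(-56, -21, 882), -1), 7), -24)) = Mul(-1, Add(Mul(2, -21, Pow(805, -1), 7), -24)) = Mul(-1, Add(Mul(2, -21, Rational(1, 805), 7), -24)) = Mul(-1, Add(Rational(-42, 115), -24)) = Mul(-1, Rational(-2802, 115)) = Rational(2802, 115)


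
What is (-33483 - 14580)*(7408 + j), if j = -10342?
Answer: 141016842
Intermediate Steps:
(-33483 - 14580)*(7408 + j) = (-33483 - 14580)*(7408 - 10342) = -48063*(-2934) = 141016842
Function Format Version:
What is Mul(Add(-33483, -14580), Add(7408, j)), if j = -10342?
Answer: 141016842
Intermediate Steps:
Mul(Add(-33483, -14580), Add(7408, j)) = Mul(Add(-33483, -14580), Add(7408, -10342)) = Mul(-48063, -2934) = 141016842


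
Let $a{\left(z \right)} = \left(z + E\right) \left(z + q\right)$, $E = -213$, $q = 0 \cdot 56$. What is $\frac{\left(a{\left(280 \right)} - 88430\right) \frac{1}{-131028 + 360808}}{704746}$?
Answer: $- \frac{6967}{16193653588} \approx -4.3023 \cdot 10^{-7}$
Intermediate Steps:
$q = 0$
$a{\left(z \right)} = z \left(-213 + z\right)$ ($a{\left(z \right)} = \left(z - 213\right) \left(z + 0\right) = \left(-213 + z\right) z = z \left(-213 + z\right)$)
$\frac{\left(a{\left(280 \right)} - 88430\right) \frac{1}{-131028 + 360808}}{704746} = \frac{\left(280 \left(-213 + 280\right) - 88430\right) \frac{1}{-131028 + 360808}}{704746} = \frac{280 \cdot 67 - 88430}{229780} \cdot \frac{1}{704746} = \left(18760 - 88430\right) \frac{1}{229780} \cdot \frac{1}{704746} = \left(-69670\right) \frac{1}{229780} \cdot \frac{1}{704746} = \left(- \frac{6967}{22978}\right) \frac{1}{704746} = - \frac{6967}{16193653588}$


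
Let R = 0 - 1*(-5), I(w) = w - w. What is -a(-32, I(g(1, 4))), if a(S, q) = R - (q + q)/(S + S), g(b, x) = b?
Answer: -5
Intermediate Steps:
I(w) = 0
R = 5 (R = 0 + 5 = 5)
a(S, q) = 5 - q/S (a(S, q) = 5 - (q + q)/(S + S) = 5 - 2*q/(2*S) = 5 - 2*q*1/(2*S) = 5 - q/S)
-a(-32, I(g(1, 4))) = -(5 - 1*0/(-32)) = -(5 - 1*0*(-1/32)) = -(5 + 0) = -1*5 = -5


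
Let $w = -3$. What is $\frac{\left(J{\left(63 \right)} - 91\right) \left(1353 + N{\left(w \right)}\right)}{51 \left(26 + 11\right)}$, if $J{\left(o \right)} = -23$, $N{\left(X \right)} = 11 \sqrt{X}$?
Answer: $- \frac{51414}{629} - \frac{418 i \sqrt{3}}{629} \approx -81.739 - 1.151 i$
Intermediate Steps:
$\frac{\left(J{\left(63 \right)} - 91\right) \left(1353 + N{\left(w \right)}\right)}{51 \left(26 + 11\right)} = \frac{\left(-23 - 91\right) \left(1353 + 11 \sqrt{-3}\right)}{51 \left(26 + 11\right)} = \frac{\left(-114\right) \left(1353 + 11 i \sqrt{3}\right)}{51 \cdot 37} = \frac{\left(-114\right) \left(1353 + 11 i \sqrt{3}\right)}{1887} = \left(-154242 - 1254 i \sqrt{3}\right) \frac{1}{1887} = - \frac{51414}{629} - \frac{418 i \sqrt{3}}{629}$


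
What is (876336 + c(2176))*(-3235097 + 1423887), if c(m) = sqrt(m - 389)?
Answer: -1587228526560 - 1811210*sqrt(1787) ≈ -1.5873e+12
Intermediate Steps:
c(m) = sqrt(-389 + m)
(876336 + c(2176))*(-3235097 + 1423887) = (876336 + sqrt(-389 + 2176))*(-3235097 + 1423887) = (876336 + sqrt(1787))*(-1811210) = -1587228526560 - 1811210*sqrt(1787)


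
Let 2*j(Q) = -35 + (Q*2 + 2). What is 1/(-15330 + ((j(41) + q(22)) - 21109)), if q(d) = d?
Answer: -2/72785 ≈ -2.7478e-5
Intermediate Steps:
j(Q) = -33/2 + Q (j(Q) = (-35 + (Q*2 + 2))/2 = (-35 + (2*Q + 2))/2 = (-35 + (2 + 2*Q))/2 = (-33 + 2*Q)/2 = -33/2 + Q)
1/(-15330 + ((j(41) + q(22)) - 21109)) = 1/(-15330 + (((-33/2 + 41) + 22) - 21109)) = 1/(-15330 + ((49/2 + 22) - 21109)) = 1/(-15330 + (93/2 - 21109)) = 1/(-15330 - 42125/2) = 1/(-72785/2) = -2/72785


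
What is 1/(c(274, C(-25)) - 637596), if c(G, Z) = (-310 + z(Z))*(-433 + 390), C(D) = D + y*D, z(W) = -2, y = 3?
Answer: -1/624180 ≈ -1.6021e-6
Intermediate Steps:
C(D) = 4*D (C(D) = D + 3*D = 4*D)
c(G, Z) = 13416 (c(G, Z) = (-310 - 2)*(-433 + 390) = -312*(-43) = 13416)
1/(c(274, C(-25)) - 637596) = 1/(13416 - 637596) = 1/(-624180) = -1/624180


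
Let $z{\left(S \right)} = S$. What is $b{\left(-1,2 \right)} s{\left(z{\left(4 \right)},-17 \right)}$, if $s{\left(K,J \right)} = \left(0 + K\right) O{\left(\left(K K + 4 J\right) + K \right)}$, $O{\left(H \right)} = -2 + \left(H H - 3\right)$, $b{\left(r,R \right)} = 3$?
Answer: $27588$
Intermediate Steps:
$O{\left(H \right)} = -5 + H^{2}$ ($O{\left(H \right)} = -2 + \left(H^{2} - 3\right) = -2 + \left(-3 + H^{2}\right) = -5 + H^{2}$)
$s{\left(K,J \right)} = K \left(-5 + \left(K + K^{2} + 4 J\right)^{2}\right)$ ($s{\left(K,J \right)} = \left(0 + K\right) \left(-5 + \left(\left(K K + 4 J\right) + K\right)^{2}\right) = K \left(-5 + \left(\left(K^{2} + 4 J\right) + K\right)^{2}\right) = K \left(-5 + \left(K + K^{2} + 4 J\right)^{2}\right)$)
$b{\left(-1,2 \right)} s{\left(z{\left(4 \right)},-17 \right)} = 3 \cdot 4 \left(-5 + \left(4 + 4^{2} + 4 \left(-17\right)\right)^{2}\right) = 3 \cdot 4 \left(-5 + \left(4 + 16 - 68\right)^{2}\right) = 3 \cdot 4 \left(-5 + \left(-48\right)^{2}\right) = 3 \cdot 4 \left(-5 + 2304\right) = 3 \cdot 4 \cdot 2299 = 3 \cdot 9196 = 27588$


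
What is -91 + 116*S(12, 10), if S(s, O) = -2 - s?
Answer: -1715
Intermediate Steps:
-91 + 116*S(12, 10) = -91 + 116*(-2 - 1*12) = -91 + 116*(-2 - 12) = -91 + 116*(-14) = -91 - 1624 = -1715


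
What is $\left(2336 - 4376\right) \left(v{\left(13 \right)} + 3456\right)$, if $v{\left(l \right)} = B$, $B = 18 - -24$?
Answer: $-7135920$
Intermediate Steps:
$B = 42$ ($B = 18 + 24 = 42$)
$v{\left(l \right)} = 42$
$\left(2336 - 4376\right) \left(v{\left(13 \right)} + 3456\right) = \left(2336 - 4376\right) \left(42 + 3456\right) = \left(-2040\right) 3498 = -7135920$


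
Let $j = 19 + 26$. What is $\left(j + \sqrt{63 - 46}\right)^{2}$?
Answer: $\left(45 + \sqrt{17}\right)^{2} \approx 2413.1$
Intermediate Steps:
$j = 45$
$\left(j + \sqrt{63 - 46}\right)^{2} = \left(45 + \sqrt{63 - 46}\right)^{2} = \left(45 + \sqrt{17}\right)^{2}$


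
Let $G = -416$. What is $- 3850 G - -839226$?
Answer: $2440826$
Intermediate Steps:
$- 3850 G - -839226 = \left(-3850\right) \left(-416\right) - -839226 = 1601600 + 839226 = 2440826$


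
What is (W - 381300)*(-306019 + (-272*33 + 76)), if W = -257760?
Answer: 201252136140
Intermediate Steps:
(W - 381300)*(-306019 + (-272*33 + 76)) = (-257760 - 381300)*(-306019 + (-272*33 + 76)) = -639060*(-306019 + (-8976 + 76)) = -639060*(-306019 - 8900) = -639060*(-314919) = 201252136140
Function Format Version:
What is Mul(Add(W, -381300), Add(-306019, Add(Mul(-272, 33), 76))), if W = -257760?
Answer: 201252136140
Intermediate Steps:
Mul(Add(W, -381300), Add(-306019, Add(Mul(-272, 33), 76))) = Mul(Add(-257760, -381300), Add(-306019, Add(Mul(-272, 33), 76))) = Mul(-639060, Add(-306019, Add(-8976, 76))) = Mul(-639060, Add(-306019, -8900)) = Mul(-639060, -314919) = 201252136140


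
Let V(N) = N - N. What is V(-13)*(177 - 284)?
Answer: 0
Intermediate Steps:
V(N) = 0
V(-13)*(177 - 284) = 0*(177 - 284) = 0*(-107) = 0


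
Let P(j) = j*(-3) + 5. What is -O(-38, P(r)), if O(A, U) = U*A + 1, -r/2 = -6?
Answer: -1179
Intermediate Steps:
r = 12 (r = -2*(-6) = 12)
P(j) = 5 - 3*j (P(j) = -3*j + 5 = 5 - 3*j)
O(A, U) = 1 + A*U (O(A, U) = A*U + 1 = 1 + A*U)
-O(-38, P(r)) = -(1 - 38*(5 - 3*12)) = -(1 - 38*(5 - 36)) = -(1 - 38*(-31)) = -(1 + 1178) = -1*1179 = -1179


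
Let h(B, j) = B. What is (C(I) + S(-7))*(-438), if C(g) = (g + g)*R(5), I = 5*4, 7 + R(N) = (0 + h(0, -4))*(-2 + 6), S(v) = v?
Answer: 125706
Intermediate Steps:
R(N) = -7 (R(N) = -7 + (0 + 0)*(-2 + 6) = -7 + 0*4 = -7 + 0 = -7)
I = 20
C(g) = -14*g (C(g) = (g + g)*(-7) = (2*g)*(-7) = -14*g)
(C(I) + S(-7))*(-438) = (-14*20 - 7)*(-438) = (-280 - 7)*(-438) = -287*(-438) = 125706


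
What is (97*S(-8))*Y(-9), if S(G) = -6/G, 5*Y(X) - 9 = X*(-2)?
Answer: 7857/20 ≈ 392.85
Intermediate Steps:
Y(X) = 9/5 - 2*X/5 (Y(X) = 9/5 + (X*(-2))/5 = 9/5 + (-2*X)/5 = 9/5 - 2*X/5)
(97*S(-8))*Y(-9) = (97*(-6/(-8)))*(9/5 - 2/5*(-9)) = (97*(-6*(-1/8)))*(9/5 + 18/5) = (97*(3/4))*(27/5) = (291/4)*(27/5) = 7857/20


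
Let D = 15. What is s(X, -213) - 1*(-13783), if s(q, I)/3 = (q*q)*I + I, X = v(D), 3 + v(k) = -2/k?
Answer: 171761/25 ≈ 6870.4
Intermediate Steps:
v(k) = -3 - 2/k
X = -47/15 (X = -3 - 2/15 = -47/15 ≈ -3.1333)
s(q, I) = 3*I + 3*I*q**2 (s(q, I) = 3*((q*q)*I + I) = 3*(q**2*I + I) = 3*(I*q**2 + I) = 3*(I + I*q**2) = 3*I + 3*I*q**2)
s(X, -213) - 1*(-13783) = 3*(-213)*(1 + (-47/15)**2) - 1*(-13783) = 3*(-213)*(1 + 2209/225) + 13783 = 3*(-213)*(2434/225) + 13783 = -172814/25 + 13783 = 171761/25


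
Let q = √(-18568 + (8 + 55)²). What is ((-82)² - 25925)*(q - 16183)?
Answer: 310729783 - 19201*I*√14599 ≈ 3.1073e+8 - 2.32e+6*I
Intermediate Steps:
q = I*√14599 (q = √(-18568 + 63²) = √(-18568 + 3969) = √(-14599) = I*√14599 ≈ 120.83*I)
((-82)² - 25925)*(q - 16183) = ((-82)² - 25925)*(I*√14599 - 16183) = (6724 - 25925)*(-16183 + I*√14599) = -19201*(-16183 + I*√14599) = 310729783 - 19201*I*√14599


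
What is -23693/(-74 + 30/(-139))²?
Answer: -457772453/106419856 ≈ -4.3016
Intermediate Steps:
-23693/(-74 + 30/(-139))² = -23693/(-74 + 30*(-1/139))² = -23693/(-74 - 30/139)² = -23693/((-10316/139)²) = -23693/106419856/19321 = -23693*19321/106419856 = -457772453/106419856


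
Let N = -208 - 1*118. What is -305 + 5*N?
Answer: -1935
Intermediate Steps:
N = -326 (N = -208 - 118 = -326)
-305 + 5*N = -305 + 5*(-326) = -305 - 1630 = -1935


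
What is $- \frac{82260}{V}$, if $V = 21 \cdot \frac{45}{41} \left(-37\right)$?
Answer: $\frac{74948}{777} \approx 96.458$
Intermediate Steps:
$V = - \frac{34965}{41}$ ($V = 21 \cdot 45 \cdot \frac{1}{41} \left(-37\right) = 21 \cdot \frac{45}{41} \left(-37\right) = \frac{945}{41} \left(-37\right) = - \frac{34965}{41} \approx -852.8$)
$- \frac{82260}{V} = - \frac{82260}{- \frac{34965}{41}} = \left(-82260\right) \left(- \frac{41}{34965}\right) = \frac{74948}{777}$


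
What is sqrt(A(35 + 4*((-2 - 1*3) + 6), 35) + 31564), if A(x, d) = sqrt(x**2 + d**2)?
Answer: sqrt(31564 + sqrt(2746)) ≈ 177.81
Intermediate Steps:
A(x, d) = sqrt(d**2 + x**2)
sqrt(A(35 + 4*((-2 - 1*3) + 6), 35) + 31564) = sqrt(sqrt(35**2 + (35 + 4*((-2 - 1*3) + 6))**2) + 31564) = sqrt(sqrt(1225 + (35 + 4*((-2 - 3) + 6))**2) + 31564) = sqrt(sqrt(1225 + (35 + 4*(-5 + 6))**2) + 31564) = sqrt(sqrt(1225 + (35 + 4*1)**2) + 31564) = sqrt(sqrt(1225 + (35 + 4)**2) + 31564) = sqrt(sqrt(1225 + 39**2) + 31564) = sqrt(sqrt(1225 + 1521) + 31564) = sqrt(sqrt(2746) + 31564) = sqrt(31564 + sqrt(2746))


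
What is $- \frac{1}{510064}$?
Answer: $- \frac{1}{510064} \approx -1.9605 \cdot 10^{-6}$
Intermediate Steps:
$- \frac{1}{510064}$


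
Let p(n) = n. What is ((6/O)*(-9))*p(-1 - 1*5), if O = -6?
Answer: -54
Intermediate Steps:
((6/O)*(-9))*p(-1 - 1*5) = ((6/(-6))*(-9))*(-1 - 1*5) = ((6*(-⅙))*(-9))*(-1 - 5) = -1*(-9)*(-6) = 9*(-6) = -54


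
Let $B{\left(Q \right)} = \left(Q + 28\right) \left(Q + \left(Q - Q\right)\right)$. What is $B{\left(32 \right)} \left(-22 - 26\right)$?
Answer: $-92160$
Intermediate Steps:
$B{\left(Q \right)} = Q \left(28 + Q\right)$ ($B{\left(Q \right)} = \left(28 + Q\right) \left(Q + 0\right) = \left(28 + Q\right) Q = Q \left(28 + Q\right)$)
$B{\left(32 \right)} \left(-22 - 26\right) = 32 \left(28 + 32\right) \left(-22 - 26\right) = 32 \cdot 60 \left(-48\right) = 1920 \left(-48\right) = -92160$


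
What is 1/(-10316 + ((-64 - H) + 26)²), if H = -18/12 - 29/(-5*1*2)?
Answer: -25/219091 ≈ -0.00011411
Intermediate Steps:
H = 7/5 (H = -18*1/12 - 29/((-5*2)) = -3/2 - 29/(-10) = -3/2 - 29*(-⅒) = -3/2 + 29/10 = 7/5 ≈ 1.4000)
1/(-10316 + ((-64 - H) + 26)²) = 1/(-10316 + ((-64 - 1*7/5) + 26)²) = 1/(-10316 + ((-64 - 7/5) + 26)²) = 1/(-10316 + (-327/5 + 26)²) = 1/(-10316 + (-197/5)²) = 1/(-10316 + 38809/25) = 1/(-219091/25) = -25/219091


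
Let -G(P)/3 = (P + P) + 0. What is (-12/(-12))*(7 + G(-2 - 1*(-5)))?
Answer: -11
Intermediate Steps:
G(P) = -6*P (G(P) = -3*((P + P) + 0) = -3*(2*P + 0) = -6*P)
(-12/(-12))*(7 + G(-2 - 1*(-5))) = (-12/(-12))*(7 - 6*(-2 - 1*(-5))) = (-12*(-1/12))*(7 - 6*(-2 + 5)) = 1*(7 - 6*3) = 1*(7 - 18) = 1*(-11) = -11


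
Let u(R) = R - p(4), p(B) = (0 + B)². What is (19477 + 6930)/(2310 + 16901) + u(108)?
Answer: 1793819/19211 ≈ 93.375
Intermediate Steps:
p(B) = B²
u(R) = -16 + R (u(R) = R - 1*4² = R - 1*16 = R - 16 = -16 + R)
(19477 + 6930)/(2310 + 16901) + u(108) = (19477 + 6930)/(2310 + 16901) + (-16 + 108) = 26407/19211 + 92 = 1793819/19211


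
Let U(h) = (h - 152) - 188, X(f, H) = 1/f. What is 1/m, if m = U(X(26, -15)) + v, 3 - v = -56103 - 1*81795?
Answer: 26/3576587 ≈ 7.2695e-6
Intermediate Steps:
U(h) = -340 + h (U(h) = (-152 + h) - 188 = -340 + h)
v = 137901 (v = 3 - (-56103 - 1*81795) = 3 - (-56103 - 81795) = 3 - 1*(-137898) = 3 + 137898 = 137901)
m = 3576587/26 (m = (-340 + 1/26) + 137901 = -8839/26 + 137901 = 3576587/26 ≈ 1.3756e+5)
1/m = 1/(3576587/26) = 26/3576587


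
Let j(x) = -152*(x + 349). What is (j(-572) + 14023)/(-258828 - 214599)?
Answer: -15973/157809 ≈ -0.10122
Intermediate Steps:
j(x) = -53048 - 152*x (j(x) = -152*(349 + x) = -53048 - 152*x)
(j(-572) + 14023)/(-258828 - 214599) = ((-53048 - 152*(-572)) + 14023)/(-258828 - 214599) = ((-53048 + 86944) + 14023)/(-473427) = (33896 + 14023)*(-1/473427) = 47919*(-1/473427) = -15973/157809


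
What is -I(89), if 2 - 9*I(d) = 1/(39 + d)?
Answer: -85/384 ≈ -0.22135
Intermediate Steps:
I(d) = 2/9 - 1/(9*(39 + d))
-I(89) = -(77 + 2*89)/(9*(39 + 89)) = -(77 + 178)/(9*128) = -255/(9*128) = -1*85/384 = -85/384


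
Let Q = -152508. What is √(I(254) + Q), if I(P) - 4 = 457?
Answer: 7*I*√3103 ≈ 389.93*I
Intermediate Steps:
I(P) = 461 (I(P) = 4 + 457 = 461)
√(I(254) + Q) = √(461 - 152508) = √(-152047) = 7*I*√3103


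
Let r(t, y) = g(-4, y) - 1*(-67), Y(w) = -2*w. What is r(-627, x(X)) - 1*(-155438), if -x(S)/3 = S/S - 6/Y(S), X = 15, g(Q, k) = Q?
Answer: 155501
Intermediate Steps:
x(S) = -3 - 9/S (x(S) = -3*(S/S - 6*(-1/(2*S))) = -3*(1 - (-3)/S) = -3*(1 + 3/S) = -3 - 9/S)
r(t, y) = 63 (r(t, y) = -4 - 1*(-67) = -4 + 67 = 63)
r(-627, x(X)) - 1*(-155438) = 63 - 1*(-155438) = 63 + 155438 = 155501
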